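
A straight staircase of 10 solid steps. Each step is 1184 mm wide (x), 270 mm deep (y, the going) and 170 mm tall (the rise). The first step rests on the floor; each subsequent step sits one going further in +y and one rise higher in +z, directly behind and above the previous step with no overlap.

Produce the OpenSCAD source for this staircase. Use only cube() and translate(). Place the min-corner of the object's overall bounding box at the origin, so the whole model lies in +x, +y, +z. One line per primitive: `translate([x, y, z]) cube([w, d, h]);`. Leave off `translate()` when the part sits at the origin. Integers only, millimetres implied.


cube([1184, 270, 170]);
translate([0, 270, 170]) cube([1184, 270, 170]);
translate([0, 540, 340]) cube([1184, 270, 170]);
translate([0, 810, 510]) cube([1184, 270, 170]);
translate([0, 1080, 680]) cube([1184, 270, 170]);
translate([0, 1350, 850]) cube([1184, 270, 170]);
translate([0, 1620, 1020]) cube([1184, 270, 170]);
translate([0, 1890, 1190]) cube([1184, 270, 170]);
translate([0, 2160, 1360]) cube([1184, 270, 170]);
translate([0, 2430, 1530]) cube([1184, 270, 170]);


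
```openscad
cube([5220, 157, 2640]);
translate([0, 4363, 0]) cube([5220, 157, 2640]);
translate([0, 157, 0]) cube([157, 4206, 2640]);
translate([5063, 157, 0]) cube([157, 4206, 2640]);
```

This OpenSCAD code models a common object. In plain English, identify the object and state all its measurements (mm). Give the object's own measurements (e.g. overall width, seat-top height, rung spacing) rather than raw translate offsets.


The wall frame of a small rectangular building: four walls, each 2640 mm tall and 157 mm thick, enclosing a footprint 5220 mm (x) by 4520 mm (y) outside-to-outside, with no floor or roof. The front and back walls (the −y and +y sides) span the full width; the two side walls fit between them.


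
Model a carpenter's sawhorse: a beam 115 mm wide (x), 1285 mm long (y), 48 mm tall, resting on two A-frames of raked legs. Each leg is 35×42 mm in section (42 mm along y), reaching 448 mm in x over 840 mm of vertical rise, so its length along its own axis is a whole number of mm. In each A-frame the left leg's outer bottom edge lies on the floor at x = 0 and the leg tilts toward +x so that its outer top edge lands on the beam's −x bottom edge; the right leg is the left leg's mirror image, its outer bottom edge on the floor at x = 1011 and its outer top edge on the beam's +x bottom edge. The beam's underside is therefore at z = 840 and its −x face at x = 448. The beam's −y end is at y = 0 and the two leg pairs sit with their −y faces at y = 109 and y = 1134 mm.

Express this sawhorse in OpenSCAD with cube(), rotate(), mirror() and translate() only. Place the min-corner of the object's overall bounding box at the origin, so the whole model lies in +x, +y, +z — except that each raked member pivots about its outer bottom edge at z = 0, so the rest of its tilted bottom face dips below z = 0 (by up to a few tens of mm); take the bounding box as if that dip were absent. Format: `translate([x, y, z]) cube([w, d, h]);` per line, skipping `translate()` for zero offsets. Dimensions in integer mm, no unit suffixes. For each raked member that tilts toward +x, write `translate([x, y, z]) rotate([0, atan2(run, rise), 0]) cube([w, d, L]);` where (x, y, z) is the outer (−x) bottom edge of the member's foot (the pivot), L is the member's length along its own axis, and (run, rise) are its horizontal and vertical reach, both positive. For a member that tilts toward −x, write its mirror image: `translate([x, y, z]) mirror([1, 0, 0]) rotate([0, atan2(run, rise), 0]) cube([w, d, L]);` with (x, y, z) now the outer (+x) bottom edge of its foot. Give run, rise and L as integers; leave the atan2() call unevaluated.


// leg length = √(448² + 840²) = 952
// right-leg outer foot x = 2·448 + 115 = 1011
// beam min-corner = (448, 0, 840)
translate([448, 0, 840]) cube([115, 1285, 48]);
translate([0, 109, 0]) rotate([0, atan2(448, 840), 0]) cube([35, 42, 952]);
translate([1011, 109, 0]) mirror([1, 0, 0]) rotate([0, atan2(448, 840), 0]) cube([35, 42, 952]);
translate([0, 1134, 0]) rotate([0, atan2(448, 840), 0]) cube([35, 42, 952]);
translate([1011, 1134, 0]) mirror([1, 0, 0]) rotate([0, atan2(448, 840), 0]) cube([35, 42, 952]);


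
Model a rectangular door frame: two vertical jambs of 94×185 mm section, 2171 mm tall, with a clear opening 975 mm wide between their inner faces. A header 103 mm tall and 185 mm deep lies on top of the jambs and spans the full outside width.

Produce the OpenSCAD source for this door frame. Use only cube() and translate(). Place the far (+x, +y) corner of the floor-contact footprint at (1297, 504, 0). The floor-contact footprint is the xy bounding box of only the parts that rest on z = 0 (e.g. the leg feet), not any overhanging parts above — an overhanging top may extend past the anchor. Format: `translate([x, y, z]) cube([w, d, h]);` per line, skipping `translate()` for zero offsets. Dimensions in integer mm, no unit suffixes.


translate([134, 319, 0]) cube([94, 185, 2171]);
translate([1203, 319, 0]) cube([94, 185, 2171]);
translate([134, 319, 2171]) cube([1163, 185, 103]);


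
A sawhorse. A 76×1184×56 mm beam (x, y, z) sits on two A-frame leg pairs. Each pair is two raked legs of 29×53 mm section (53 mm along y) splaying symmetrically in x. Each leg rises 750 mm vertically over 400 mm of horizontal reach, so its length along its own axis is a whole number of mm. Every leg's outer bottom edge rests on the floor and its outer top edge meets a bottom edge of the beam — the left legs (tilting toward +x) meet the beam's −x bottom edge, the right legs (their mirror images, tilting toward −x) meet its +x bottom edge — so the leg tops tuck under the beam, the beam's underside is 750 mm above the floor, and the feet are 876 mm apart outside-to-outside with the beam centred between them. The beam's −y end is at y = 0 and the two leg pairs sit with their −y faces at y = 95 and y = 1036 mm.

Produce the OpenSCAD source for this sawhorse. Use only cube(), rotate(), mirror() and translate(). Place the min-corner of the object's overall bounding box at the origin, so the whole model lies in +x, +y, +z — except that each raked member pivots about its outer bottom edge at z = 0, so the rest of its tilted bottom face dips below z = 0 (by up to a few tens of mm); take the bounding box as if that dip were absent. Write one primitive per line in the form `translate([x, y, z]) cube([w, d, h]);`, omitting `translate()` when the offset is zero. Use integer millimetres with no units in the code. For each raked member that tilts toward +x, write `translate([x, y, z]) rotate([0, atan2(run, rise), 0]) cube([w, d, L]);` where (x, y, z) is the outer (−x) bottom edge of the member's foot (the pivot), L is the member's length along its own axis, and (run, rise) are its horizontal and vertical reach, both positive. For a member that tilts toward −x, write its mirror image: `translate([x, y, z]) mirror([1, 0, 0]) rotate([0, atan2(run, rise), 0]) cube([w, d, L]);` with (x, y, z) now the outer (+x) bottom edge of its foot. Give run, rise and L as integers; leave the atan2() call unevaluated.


translate([400, 0, 750]) cube([76, 1184, 56]);
translate([0, 95, 0]) rotate([0, atan2(400, 750), 0]) cube([29, 53, 850]);
translate([876, 95, 0]) mirror([1, 0, 0]) rotate([0, atan2(400, 750), 0]) cube([29, 53, 850]);
translate([0, 1036, 0]) rotate([0, atan2(400, 750), 0]) cube([29, 53, 850]);
translate([876, 1036, 0]) mirror([1, 0, 0]) rotate([0, atan2(400, 750), 0]) cube([29, 53, 850]);


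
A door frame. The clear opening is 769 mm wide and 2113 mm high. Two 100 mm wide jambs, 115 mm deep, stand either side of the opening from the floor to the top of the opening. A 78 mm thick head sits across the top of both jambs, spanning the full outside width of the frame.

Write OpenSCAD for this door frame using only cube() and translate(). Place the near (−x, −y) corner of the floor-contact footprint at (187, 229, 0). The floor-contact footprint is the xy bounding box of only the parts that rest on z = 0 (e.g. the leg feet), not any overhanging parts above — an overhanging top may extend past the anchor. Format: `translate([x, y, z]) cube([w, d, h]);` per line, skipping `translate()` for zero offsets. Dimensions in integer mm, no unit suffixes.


translate([187, 229, 0]) cube([100, 115, 2113]);
translate([1056, 229, 0]) cube([100, 115, 2113]);
translate([187, 229, 2113]) cube([969, 115, 78]);


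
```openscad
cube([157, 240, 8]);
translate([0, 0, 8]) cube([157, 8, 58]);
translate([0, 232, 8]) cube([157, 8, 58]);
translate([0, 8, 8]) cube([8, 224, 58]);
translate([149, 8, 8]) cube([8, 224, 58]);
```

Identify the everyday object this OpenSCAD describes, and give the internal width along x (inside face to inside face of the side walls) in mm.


An open box. The internal width is 141 mm.

A 157×240 base slab with four walls standing on it — an open box. The base is 157 mm wide and the walls are 8 mm thick, so the internal width is 157 − 2 × 8 = 141 mm.


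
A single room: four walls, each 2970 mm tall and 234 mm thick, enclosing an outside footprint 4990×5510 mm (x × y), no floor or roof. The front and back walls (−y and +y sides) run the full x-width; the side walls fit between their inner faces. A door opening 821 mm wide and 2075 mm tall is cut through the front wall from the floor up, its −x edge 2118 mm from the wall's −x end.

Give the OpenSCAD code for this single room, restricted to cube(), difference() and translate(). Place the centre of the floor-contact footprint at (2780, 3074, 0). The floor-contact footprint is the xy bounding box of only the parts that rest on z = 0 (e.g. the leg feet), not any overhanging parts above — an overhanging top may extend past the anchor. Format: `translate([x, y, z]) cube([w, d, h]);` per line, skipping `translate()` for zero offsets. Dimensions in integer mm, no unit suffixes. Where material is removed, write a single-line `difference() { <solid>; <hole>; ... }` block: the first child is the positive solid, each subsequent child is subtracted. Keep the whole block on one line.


difference() { translate([285, 319, 0]) cube([4990, 234, 2970]); translate([2403, 319, 0]) cube([821, 234, 2075]); }
translate([285, 5595, 0]) cube([4990, 234, 2970]);
translate([285, 553, 0]) cube([234, 5042, 2970]);
translate([5041, 553, 0]) cube([234, 5042, 2970]);


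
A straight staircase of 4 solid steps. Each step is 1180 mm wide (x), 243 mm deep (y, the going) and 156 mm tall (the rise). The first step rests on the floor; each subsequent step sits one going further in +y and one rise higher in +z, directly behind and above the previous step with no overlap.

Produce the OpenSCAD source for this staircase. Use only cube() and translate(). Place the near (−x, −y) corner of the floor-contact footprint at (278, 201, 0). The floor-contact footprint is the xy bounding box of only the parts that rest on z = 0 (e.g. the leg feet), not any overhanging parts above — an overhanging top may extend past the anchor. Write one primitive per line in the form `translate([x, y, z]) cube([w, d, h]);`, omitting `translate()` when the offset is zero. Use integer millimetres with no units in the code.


translate([278, 201, 0]) cube([1180, 243, 156]);
translate([278, 444, 156]) cube([1180, 243, 156]);
translate([278, 687, 312]) cube([1180, 243, 156]);
translate([278, 930, 468]) cube([1180, 243, 156]);


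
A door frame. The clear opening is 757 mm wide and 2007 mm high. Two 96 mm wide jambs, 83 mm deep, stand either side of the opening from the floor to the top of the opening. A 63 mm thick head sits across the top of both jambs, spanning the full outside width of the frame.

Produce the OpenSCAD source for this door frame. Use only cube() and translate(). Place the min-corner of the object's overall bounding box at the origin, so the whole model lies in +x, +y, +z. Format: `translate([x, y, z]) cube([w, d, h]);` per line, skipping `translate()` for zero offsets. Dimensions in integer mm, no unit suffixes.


cube([96, 83, 2007]);
translate([853, 0, 0]) cube([96, 83, 2007]);
translate([0, 0, 2007]) cube([949, 83, 63]);


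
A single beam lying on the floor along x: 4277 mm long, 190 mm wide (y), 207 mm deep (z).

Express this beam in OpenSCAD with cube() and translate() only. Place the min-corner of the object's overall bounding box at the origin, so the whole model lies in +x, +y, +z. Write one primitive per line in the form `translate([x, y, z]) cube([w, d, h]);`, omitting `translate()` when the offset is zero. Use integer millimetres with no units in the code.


cube([4277, 190, 207]);


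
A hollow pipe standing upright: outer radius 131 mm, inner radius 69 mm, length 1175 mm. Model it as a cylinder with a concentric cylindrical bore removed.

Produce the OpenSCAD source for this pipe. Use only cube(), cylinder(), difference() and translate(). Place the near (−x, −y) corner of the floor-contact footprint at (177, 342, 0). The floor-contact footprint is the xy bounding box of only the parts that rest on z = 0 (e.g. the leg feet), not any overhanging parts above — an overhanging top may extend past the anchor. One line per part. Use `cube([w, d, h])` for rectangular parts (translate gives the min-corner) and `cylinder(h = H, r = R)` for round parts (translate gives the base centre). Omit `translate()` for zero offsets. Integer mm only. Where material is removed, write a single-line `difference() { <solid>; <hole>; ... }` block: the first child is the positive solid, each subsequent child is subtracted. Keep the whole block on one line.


difference() { translate([308, 473, 0]) cylinder(h = 1175, r = 131); translate([308, 473, 0]) cylinder(h = 1175, r = 69); }


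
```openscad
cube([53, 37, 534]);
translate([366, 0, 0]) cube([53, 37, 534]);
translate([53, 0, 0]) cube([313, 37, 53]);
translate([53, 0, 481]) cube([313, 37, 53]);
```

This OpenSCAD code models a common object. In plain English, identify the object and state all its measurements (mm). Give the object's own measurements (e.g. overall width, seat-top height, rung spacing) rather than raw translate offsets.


A rectangular picture frame lying in the x–z plane (depth along y). The opening is 313 mm wide (x) by 428 mm tall (z), surrounded by a border 53 mm wide on all four sides. The frame is 37 mm deep and is made of two full-height vertical stiles with two horizontal rails fitted between them.


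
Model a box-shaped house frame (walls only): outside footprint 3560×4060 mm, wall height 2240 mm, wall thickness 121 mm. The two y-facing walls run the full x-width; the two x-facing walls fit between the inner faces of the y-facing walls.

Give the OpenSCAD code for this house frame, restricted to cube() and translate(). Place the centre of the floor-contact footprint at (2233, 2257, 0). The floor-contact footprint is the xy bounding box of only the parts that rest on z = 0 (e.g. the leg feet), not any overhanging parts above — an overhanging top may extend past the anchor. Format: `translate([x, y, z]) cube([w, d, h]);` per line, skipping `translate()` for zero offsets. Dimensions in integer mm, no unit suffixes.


translate([453, 227, 0]) cube([3560, 121, 2240]);
translate([453, 4166, 0]) cube([3560, 121, 2240]);
translate([453, 348, 0]) cube([121, 3818, 2240]);
translate([3892, 348, 0]) cube([121, 3818, 2240]);


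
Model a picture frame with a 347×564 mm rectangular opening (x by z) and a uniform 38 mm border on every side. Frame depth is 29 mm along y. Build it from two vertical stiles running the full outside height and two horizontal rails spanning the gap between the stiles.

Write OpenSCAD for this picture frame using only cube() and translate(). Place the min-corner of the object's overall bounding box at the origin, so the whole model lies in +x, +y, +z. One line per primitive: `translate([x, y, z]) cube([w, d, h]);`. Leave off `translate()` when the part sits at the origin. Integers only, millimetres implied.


cube([38, 29, 640]);
translate([385, 0, 0]) cube([38, 29, 640]);
translate([38, 0, 0]) cube([347, 29, 38]);
translate([38, 0, 602]) cube([347, 29, 38]);


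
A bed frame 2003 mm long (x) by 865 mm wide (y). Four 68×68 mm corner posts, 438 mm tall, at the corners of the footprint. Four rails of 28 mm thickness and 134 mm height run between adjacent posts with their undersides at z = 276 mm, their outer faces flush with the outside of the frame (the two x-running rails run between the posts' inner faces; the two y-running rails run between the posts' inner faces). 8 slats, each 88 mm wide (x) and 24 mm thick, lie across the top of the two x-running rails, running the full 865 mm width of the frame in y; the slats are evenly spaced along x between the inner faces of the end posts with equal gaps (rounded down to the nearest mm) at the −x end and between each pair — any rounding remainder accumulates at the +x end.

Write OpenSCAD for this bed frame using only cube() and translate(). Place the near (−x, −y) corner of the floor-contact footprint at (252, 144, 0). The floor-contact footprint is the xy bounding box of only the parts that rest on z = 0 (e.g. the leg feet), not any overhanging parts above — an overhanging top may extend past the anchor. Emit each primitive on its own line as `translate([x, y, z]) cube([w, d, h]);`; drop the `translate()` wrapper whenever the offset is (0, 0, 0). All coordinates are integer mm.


// slat z = rail_z + rail_h = 276 + 134 = 410
// slat gap = ⌊(1867 − 8·88) / 9⌋ = 129
translate([252, 144, 0]) cube([68, 68, 438]);
translate([252, 941, 0]) cube([68, 68, 438]);
translate([2187, 144, 0]) cube([68, 68, 438]);
translate([2187, 941, 0]) cube([68, 68, 438]);
translate([320, 144, 276]) cube([1867, 28, 134]);
translate([320, 981, 276]) cube([1867, 28, 134]);
translate([252, 212, 276]) cube([28, 729, 134]);
translate([2227, 212, 276]) cube([28, 729, 134]);
translate([449, 144, 410]) cube([88, 865, 24]);
translate([666, 144, 410]) cube([88, 865, 24]);
translate([883, 144, 410]) cube([88, 865, 24]);
translate([1100, 144, 410]) cube([88, 865, 24]);
translate([1317, 144, 410]) cube([88, 865, 24]);
translate([1534, 144, 410]) cube([88, 865, 24]);
translate([1751, 144, 410]) cube([88, 865, 24]);
translate([1968, 144, 410]) cube([88, 865, 24]);


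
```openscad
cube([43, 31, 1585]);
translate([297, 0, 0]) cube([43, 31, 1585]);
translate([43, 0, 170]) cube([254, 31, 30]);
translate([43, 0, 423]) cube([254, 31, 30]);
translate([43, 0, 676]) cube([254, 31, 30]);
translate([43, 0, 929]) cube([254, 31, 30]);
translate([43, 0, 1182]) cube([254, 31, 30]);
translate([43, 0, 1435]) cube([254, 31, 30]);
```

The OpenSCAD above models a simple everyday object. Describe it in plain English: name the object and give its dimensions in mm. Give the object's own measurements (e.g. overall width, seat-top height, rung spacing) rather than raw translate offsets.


A straight ladder. Two 43×31 mm vertical rails, 1585 mm tall, stand 340 mm apart (outside-to-outside) with their front faces coplanar on the −y side. 6 rungs, each 31 mm deep and 30 mm tall, span between the inner faces of the rails, front faces flush with the rails. The lowest rung's underside is at z = 170 mm and rungs are spaced 253 mm apart (underside to underside).


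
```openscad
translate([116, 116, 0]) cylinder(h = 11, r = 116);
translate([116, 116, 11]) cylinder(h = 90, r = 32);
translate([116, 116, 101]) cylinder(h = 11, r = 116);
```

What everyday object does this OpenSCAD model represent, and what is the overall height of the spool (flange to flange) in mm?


A spool. The overall height is 112 mm.

Three coaxial cylinders, large–small–large — a spool. Two 11 mm flanges and a 90 mm core give 11 + 90 + 11 = 112 mm.


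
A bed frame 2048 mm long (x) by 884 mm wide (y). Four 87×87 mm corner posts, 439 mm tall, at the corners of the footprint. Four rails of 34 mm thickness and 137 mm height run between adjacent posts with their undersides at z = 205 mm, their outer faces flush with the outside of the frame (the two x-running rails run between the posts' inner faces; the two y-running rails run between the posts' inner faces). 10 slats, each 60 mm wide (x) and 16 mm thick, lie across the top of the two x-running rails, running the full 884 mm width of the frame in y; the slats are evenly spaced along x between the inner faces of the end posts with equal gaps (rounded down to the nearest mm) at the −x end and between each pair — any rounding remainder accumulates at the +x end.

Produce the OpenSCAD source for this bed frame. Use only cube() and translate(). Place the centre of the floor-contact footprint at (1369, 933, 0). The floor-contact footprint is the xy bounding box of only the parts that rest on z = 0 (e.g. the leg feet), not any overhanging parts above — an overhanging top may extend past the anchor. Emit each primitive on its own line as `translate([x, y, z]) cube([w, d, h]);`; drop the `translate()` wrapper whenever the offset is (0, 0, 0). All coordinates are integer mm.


// slat z = rail_z + rail_h = 205 + 137 = 342
// slat gap = ⌊(1874 − 10·60) / 11⌋ = 115
translate([345, 491, 0]) cube([87, 87, 439]);
translate([345, 1288, 0]) cube([87, 87, 439]);
translate([2306, 491, 0]) cube([87, 87, 439]);
translate([2306, 1288, 0]) cube([87, 87, 439]);
translate([432, 491, 205]) cube([1874, 34, 137]);
translate([432, 1341, 205]) cube([1874, 34, 137]);
translate([345, 578, 205]) cube([34, 710, 137]);
translate([2359, 578, 205]) cube([34, 710, 137]);
translate([547, 491, 342]) cube([60, 884, 16]);
translate([722, 491, 342]) cube([60, 884, 16]);
translate([897, 491, 342]) cube([60, 884, 16]);
translate([1072, 491, 342]) cube([60, 884, 16]);
translate([1247, 491, 342]) cube([60, 884, 16]);
translate([1422, 491, 342]) cube([60, 884, 16]);
translate([1597, 491, 342]) cube([60, 884, 16]);
translate([1772, 491, 342]) cube([60, 884, 16]);
translate([1947, 491, 342]) cube([60, 884, 16]);
translate([2122, 491, 342]) cube([60, 884, 16]);


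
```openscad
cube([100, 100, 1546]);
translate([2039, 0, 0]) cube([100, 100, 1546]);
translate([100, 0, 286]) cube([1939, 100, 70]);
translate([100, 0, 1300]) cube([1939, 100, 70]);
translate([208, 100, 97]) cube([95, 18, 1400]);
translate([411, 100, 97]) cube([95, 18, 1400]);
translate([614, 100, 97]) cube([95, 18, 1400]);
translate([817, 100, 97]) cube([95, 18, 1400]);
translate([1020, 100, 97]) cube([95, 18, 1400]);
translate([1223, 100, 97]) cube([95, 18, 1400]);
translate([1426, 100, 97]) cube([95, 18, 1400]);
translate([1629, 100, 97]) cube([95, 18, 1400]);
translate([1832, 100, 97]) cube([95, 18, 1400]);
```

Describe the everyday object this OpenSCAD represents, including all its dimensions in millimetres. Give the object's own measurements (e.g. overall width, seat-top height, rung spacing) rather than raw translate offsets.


A fence section. Two 100×100 mm posts, 1546 mm tall, stand on the floor with a clear span of 1939 mm between their inner faces. Two horizontal rails of 100×70 mm section span the gap between the posts with their undersides at z = 286 mm and z = 1300 mm, flush with the posts' −y face. 9 pickets, each 95 mm wide, 18 mm thick and 1400 mm tall, are fixed to the +y face of the rails with their bottoms at z = 97 mm, spaced across the span with a 108 mm gap after the −x post and between neighbouring pickets, with 112 mm left before the +x post.


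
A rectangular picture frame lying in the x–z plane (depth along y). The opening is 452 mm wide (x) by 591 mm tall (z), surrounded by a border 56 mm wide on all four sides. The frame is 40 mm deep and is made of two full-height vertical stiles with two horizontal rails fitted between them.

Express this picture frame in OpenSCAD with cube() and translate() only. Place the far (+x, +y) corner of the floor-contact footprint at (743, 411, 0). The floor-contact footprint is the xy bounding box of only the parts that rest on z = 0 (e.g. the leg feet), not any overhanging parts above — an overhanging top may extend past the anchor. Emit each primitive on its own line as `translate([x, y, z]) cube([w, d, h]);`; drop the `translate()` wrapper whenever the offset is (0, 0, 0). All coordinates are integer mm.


translate([179, 371, 0]) cube([56, 40, 703]);
translate([687, 371, 0]) cube([56, 40, 703]);
translate([235, 371, 0]) cube([452, 40, 56]);
translate([235, 371, 647]) cube([452, 40, 56]);


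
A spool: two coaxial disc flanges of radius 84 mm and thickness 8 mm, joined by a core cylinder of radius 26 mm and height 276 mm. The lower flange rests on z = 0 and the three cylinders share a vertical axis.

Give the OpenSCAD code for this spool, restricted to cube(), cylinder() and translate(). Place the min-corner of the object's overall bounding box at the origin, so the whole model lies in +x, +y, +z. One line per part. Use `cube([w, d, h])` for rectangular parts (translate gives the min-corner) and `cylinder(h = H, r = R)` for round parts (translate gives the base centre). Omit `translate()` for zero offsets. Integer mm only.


translate([84, 84, 0]) cylinder(h = 8, r = 84);
translate([84, 84, 8]) cylinder(h = 276, r = 26);
translate([84, 84, 284]) cylinder(h = 8, r = 84);


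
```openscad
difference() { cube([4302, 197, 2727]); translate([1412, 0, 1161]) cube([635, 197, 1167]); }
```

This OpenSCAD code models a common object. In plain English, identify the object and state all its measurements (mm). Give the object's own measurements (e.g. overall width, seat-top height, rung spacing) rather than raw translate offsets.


A wall 4302 mm long (x), 197 mm thick (y), 2727 mm tall, with a rectangular window opening cut through it. The opening is 635 mm wide and 1167 mm tall; its sill is at z = 1161 mm and its near (−x) edge is 1412 mm from the wall's −x end. The opening passes through the full wall thickness.


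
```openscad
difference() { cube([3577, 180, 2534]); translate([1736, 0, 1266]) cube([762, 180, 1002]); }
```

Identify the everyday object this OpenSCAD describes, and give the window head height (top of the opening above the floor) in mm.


A wall with a window opening. The window head height is 2268 mm.

A wall with a rectangular opening subtracted — a window. Sill at z = 1266, opening 1002 mm tall, so the head is at 1266 + 1002 = 2268 mm.


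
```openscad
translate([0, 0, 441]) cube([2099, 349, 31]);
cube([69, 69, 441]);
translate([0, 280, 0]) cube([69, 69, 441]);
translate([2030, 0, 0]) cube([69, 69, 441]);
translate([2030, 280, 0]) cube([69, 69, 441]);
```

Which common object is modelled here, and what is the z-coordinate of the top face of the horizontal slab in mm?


A bench. The seat-top height is 472 mm.

A long slab on four corner posts — a bench. The slab sits at z = 441 with thickness 31, so the top is 441 + 31 = 472 mm.


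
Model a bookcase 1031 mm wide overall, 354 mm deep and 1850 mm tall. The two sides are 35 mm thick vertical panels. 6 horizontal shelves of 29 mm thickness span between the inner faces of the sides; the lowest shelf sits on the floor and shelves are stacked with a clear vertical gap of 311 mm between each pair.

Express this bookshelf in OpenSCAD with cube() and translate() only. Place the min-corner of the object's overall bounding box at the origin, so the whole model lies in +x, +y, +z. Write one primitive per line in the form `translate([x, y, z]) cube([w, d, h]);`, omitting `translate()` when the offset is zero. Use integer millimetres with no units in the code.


cube([35, 354, 1850]);
translate([996, 0, 0]) cube([35, 354, 1850]);
translate([35, 0, 0]) cube([961, 354, 29]);
translate([35, 0, 340]) cube([961, 354, 29]);
translate([35, 0, 680]) cube([961, 354, 29]);
translate([35, 0, 1020]) cube([961, 354, 29]);
translate([35, 0, 1360]) cube([961, 354, 29]);
translate([35, 0, 1700]) cube([961, 354, 29]);


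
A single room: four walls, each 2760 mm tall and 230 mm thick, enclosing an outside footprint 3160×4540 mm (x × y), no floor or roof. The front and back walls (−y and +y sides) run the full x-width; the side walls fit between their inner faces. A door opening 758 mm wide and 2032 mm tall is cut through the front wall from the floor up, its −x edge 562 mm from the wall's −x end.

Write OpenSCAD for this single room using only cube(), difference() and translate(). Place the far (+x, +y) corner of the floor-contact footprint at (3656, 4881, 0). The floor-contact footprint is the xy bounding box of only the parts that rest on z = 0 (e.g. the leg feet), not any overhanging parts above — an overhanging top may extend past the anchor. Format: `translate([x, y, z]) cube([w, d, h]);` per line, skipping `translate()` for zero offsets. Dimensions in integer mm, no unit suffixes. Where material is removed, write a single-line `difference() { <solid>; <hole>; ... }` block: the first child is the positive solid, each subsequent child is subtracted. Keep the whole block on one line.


difference() { translate([496, 341, 0]) cube([3160, 230, 2760]); translate([1058, 341, 0]) cube([758, 230, 2032]); }
translate([496, 4651, 0]) cube([3160, 230, 2760]);
translate([496, 571, 0]) cube([230, 4080, 2760]);
translate([3426, 571, 0]) cube([230, 4080, 2760]);


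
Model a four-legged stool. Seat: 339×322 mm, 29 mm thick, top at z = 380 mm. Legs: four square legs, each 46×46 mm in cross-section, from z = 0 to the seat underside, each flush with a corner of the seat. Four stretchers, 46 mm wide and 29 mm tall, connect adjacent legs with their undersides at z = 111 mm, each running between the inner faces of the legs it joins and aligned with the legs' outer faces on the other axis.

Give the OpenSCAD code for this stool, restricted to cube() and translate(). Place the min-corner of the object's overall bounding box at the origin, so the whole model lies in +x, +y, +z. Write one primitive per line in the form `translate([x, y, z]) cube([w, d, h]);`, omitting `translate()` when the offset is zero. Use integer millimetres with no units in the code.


translate([0, 0, 351]) cube([339, 322, 29]);
cube([46, 46, 351]);
translate([293, 0, 0]) cube([46, 46, 351]);
translate([0, 276, 0]) cube([46, 46, 351]);
translate([293, 276, 0]) cube([46, 46, 351]);
translate([46, 0, 111]) cube([247, 46, 29]);
translate([46, 276, 111]) cube([247, 46, 29]);
translate([0, 46, 111]) cube([46, 230, 29]);
translate([293, 46, 111]) cube([46, 230, 29]);


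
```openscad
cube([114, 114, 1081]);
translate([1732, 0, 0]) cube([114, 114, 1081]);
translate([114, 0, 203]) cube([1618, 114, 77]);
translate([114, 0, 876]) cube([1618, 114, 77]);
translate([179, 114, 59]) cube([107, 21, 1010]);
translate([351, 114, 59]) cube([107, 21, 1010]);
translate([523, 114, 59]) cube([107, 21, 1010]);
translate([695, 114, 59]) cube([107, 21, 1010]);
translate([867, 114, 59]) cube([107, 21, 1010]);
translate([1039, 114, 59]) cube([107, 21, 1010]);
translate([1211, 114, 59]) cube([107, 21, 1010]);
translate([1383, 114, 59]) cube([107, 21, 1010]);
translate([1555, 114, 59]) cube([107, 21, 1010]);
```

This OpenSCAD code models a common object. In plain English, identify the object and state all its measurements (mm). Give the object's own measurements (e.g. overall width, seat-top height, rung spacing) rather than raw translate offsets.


A fence section. Two 114×114 mm posts, 1081 mm tall, stand on the floor with a clear span of 1618 mm between their inner faces. Two horizontal rails of 114×77 mm section span the gap between the posts with their undersides at z = 203 mm and z = 876 mm, flush with the posts' −y face. 9 pickets, each 107 mm wide, 21 mm thick and 1010 mm tall, are fixed to the +y face of the rails with their bottoms at z = 59 mm, spaced across the span with a 65 mm gap after the −x post and between neighbouring pickets, with 70 mm left before the +x post.


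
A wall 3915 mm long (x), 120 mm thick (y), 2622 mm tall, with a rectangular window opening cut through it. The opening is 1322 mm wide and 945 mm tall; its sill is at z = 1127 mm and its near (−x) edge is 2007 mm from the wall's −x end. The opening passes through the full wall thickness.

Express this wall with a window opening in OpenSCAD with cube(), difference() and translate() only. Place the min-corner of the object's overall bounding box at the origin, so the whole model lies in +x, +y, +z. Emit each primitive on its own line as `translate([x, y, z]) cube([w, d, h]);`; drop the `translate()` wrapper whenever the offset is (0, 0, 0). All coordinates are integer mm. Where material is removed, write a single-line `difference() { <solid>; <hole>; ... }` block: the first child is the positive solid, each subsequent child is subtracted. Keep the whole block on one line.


difference() { cube([3915, 120, 2622]); translate([2007, 0, 1127]) cube([1322, 120, 945]); }


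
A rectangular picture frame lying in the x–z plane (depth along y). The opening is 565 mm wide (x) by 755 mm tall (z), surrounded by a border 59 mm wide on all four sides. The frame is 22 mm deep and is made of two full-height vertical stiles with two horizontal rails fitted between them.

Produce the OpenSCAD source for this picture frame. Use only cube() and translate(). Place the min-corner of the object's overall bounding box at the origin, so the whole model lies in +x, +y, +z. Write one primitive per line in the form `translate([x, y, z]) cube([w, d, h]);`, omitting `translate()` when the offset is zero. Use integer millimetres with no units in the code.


cube([59, 22, 873]);
translate([624, 0, 0]) cube([59, 22, 873]);
translate([59, 0, 0]) cube([565, 22, 59]);
translate([59, 0, 814]) cube([565, 22, 59]);


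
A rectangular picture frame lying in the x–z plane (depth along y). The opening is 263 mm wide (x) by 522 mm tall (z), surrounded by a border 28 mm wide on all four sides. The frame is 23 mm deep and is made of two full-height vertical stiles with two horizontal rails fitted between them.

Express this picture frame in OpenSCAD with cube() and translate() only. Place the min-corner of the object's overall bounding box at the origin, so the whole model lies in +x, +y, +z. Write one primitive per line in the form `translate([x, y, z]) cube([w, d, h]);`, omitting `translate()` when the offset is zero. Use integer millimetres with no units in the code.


cube([28, 23, 578]);
translate([291, 0, 0]) cube([28, 23, 578]);
translate([28, 0, 0]) cube([263, 23, 28]);
translate([28, 0, 550]) cube([263, 23, 28]);


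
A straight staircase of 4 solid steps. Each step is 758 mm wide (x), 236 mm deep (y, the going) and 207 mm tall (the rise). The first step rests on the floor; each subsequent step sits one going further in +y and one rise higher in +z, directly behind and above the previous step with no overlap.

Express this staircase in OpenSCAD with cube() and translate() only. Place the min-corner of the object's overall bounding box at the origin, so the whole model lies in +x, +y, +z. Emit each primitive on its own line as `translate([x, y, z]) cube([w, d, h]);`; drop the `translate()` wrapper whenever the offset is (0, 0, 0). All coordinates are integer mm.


cube([758, 236, 207]);
translate([0, 236, 207]) cube([758, 236, 207]);
translate([0, 472, 414]) cube([758, 236, 207]);
translate([0, 708, 621]) cube([758, 236, 207]);


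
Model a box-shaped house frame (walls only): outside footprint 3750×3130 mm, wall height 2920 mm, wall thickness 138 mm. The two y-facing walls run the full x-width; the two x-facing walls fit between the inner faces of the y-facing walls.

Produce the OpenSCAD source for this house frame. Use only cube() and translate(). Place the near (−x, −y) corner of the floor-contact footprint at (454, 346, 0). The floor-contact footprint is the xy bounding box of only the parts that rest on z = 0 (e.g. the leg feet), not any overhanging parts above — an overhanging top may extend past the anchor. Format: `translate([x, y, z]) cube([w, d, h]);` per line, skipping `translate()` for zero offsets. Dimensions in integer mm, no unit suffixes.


translate([454, 346, 0]) cube([3750, 138, 2920]);
translate([454, 3338, 0]) cube([3750, 138, 2920]);
translate([454, 484, 0]) cube([138, 2854, 2920]);
translate([4066, 484, 0]) cube([138, 2854, 2920]);


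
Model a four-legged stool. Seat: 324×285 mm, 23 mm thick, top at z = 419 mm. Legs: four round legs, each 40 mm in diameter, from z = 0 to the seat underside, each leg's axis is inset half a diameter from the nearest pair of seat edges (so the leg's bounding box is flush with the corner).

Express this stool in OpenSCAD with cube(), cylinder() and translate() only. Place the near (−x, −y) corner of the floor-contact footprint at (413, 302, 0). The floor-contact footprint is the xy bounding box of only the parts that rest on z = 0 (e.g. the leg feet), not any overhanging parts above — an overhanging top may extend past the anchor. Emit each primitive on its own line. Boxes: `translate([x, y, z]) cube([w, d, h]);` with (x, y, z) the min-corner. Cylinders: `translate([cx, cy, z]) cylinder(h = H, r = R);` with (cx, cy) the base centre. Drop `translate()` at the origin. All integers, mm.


// leg_h = 419 - 23 = 396
translate([413, 302, 396]) cube([324, 285, 23]);
translate([433, 322, 0]) cylinder(h = 396, r = 20);
translate([717, 322, 0]) cylinder(h = 396, r = 20);
translate([433, 567, 0]) cylinder(h = 396, r = 20);
translate([717, 567, 0]) cylinder(h = 396, r = 20);


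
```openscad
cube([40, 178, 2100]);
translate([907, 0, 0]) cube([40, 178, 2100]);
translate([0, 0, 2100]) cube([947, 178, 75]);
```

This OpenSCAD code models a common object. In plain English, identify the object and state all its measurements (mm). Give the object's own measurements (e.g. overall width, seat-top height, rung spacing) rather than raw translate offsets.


A door frame. The clear opening is 867 mm wide and 2100 mm high. Two 40 mm wide jambs, 178 mm deep, stand either side of the opening from the floor to the top of the opening. A 75 mm thick head sits across the top of both jambs, spanning the full outside width of the frame.


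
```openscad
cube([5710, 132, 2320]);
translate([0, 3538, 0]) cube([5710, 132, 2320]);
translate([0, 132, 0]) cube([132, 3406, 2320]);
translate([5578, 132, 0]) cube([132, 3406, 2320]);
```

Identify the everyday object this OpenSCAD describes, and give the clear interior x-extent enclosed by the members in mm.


A house (or room) frame. The interior width is 5446 mm.

Four 2320 mm walls enclosing a rectangle with no floor or roof — a room or house frame. Outside width is 5710 mm and wall thickness is 132 mm, so the interior width is 5710 − 2 × 132 = 5446 mm.


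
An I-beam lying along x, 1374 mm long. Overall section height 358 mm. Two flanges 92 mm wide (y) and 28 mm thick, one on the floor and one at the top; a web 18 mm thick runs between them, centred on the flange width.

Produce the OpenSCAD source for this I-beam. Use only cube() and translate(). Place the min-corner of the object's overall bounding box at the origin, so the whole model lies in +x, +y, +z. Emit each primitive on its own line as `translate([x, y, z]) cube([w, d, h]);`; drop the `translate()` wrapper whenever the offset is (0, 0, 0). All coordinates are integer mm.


cube([1374, 92, 28]);
translate([0, 37, 28]) cube([1374, 18, 302]);
translate([0, 0, 330]) cube([1374, 92, 28]);


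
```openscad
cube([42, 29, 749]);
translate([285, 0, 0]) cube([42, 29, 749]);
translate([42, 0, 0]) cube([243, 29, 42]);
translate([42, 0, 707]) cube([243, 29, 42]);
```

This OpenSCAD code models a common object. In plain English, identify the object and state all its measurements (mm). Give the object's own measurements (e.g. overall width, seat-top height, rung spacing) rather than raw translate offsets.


A rectangular picture frame lying in the x–z plane (depth along y). The opening is 243 mm wide (x) by 665 mm tall (z), surrounded by a border 42 mm wide on all four sides. The frame is 29 mm deep and is made of two full-height vertical stiles with two horizontal rails fitted between them.


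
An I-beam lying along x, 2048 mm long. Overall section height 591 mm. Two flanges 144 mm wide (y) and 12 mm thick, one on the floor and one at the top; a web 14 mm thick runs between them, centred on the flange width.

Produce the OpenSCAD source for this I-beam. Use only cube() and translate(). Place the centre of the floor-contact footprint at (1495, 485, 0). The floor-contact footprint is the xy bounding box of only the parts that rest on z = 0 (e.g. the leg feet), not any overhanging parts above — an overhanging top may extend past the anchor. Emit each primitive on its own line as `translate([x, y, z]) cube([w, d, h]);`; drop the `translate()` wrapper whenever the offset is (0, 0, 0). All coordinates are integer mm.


translate([471, 413, 0]) cube([2048, 144, 12]);
translate([471, 478, 12]) cube([2048, 14, 567]);
translate([471, 413, 579]) cube([2048, 144, 12]);
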